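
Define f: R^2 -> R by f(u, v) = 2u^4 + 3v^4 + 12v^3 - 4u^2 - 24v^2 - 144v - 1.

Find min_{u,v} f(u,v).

f(u,v) separates as P(u) + Q(v) − 1, so its minimum is min P + min Q − 1.
P'(u) = 8u(u - 1)(u + 1) vanishes at u ∈ {-1, 0, 1}; Q'(v) = 12(v - 2)(v + 2)(v + 3) vanishes at v ∈ {-3, -2, 2}.
Local minima of P (where P''>0): P(-1)=-2, P(1)=-2. Local minima of Q: Q(-3)=135, Q(2)=-240.
So the global minimum of f is P(-1) + Q(2) − 1 = -2 − 240 − 1 = -243, attained at (-1, 2).

-243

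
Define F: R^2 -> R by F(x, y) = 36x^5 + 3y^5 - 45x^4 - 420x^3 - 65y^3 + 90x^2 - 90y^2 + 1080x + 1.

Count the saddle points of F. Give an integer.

8

F separates as a function of x plus a function of y, so ∇F=0 decouples.
∂F/∂x = 180(x - 3)(x - 1)(x + 1)(x + 2) = 0 at x ∈ {-2, -1, 1, 3}; ∂F/∂y = 15y(y - 4)(y + 1)(y + 3) = 0 at y ∈ {-3, -1, 0, 4}.
The Hessian is diagonal: diag(F_xx, F_yy). Second derivatives: F_xx(-2)=-2700, F_xx(-1)=1440, F_xx(1)=-2160, F_xx(3)=7200; F_yy(-3)=-630, F_yy(-1)=150, F_yy(0)=-180, F_yy(4)=2100.
Saddle points occur where the two diagonal entries have opposite signs: (-2, -1), (-2, 4), (-1, -3), (-1, 0), (1, -1), (1, 4), (3, -3), (3, 0). Count: 8.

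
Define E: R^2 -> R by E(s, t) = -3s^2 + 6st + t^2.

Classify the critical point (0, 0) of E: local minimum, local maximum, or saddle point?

saddle point

The Hessian of E is constant: H = [[-6, 6], [6, 2]].
det(H) = (-6)·2 − 6² = -48.
Since det(H) < 0, H is indefinite and the critical point is a saddle point.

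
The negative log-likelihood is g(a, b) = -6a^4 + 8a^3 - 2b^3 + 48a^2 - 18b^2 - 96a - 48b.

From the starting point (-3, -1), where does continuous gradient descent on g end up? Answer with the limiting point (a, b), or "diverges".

diverges

g is separable, so gradient descent decouples: a follows -∂g/∂a, b follows -∂g/∂b.
∂g/∂a = -24(a - 2)(a - 1)(a + 2); at a=-3 this is 480, so a decreases.
∂g/∂b = -6(b + 2)(b + 4); at b=-1 this is -18, so b increases.
The a-coordinate has no critical point in that direction and runs off to infinity.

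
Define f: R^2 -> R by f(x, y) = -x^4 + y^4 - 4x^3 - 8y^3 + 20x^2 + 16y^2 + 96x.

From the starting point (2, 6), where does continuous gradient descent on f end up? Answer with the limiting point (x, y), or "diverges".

f is separable, so gradient descent decouples: x follows -∂f/∂x, y follows -∂f/∂y.
∂f/∂x = -4(x - 3)(x + 2)(x + 4); at x=2 this is 96, so x decreases.
∂f/∂y = 4y(y - 4)(y - 2); at y=6 this is 192, so y decreases.
x converges to its nearest critical value -2 (a local min of the x-part); y converges to 4. The iterate converges to (-2, 4).

(-2, 4)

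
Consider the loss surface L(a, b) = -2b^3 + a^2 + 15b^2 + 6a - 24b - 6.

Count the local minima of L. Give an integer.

1

L separates as a function of a plus a function of b, so ∇L=0 decouples.
∂L/∂a = 2(a + 3) = 0 at a ∈ {-3}; ∂L/∂b = -6(b - 4)(b - 1) = 0 at b ∈ {1, 4}.
The Hessian is diagonal: diag(L_aa, L_bb). Second derivatives: L_aa(-3)=2; L_bb(1)=18, L_bb(4)=-18.
Local minima occur where both diagonal entries positive: (-3, 1). Count: 1.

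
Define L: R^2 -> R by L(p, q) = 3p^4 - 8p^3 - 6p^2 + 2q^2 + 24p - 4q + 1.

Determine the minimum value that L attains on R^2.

L(p,q) separates as A(p) + B(q) + 1, so its minimum is min A + min B + 1.
A'(p) = 12(p - 2)(p - 1)(p + 1) vanishes at p ∈ {-1, 1, 2}; B'(q) = 4q - 4 vanishes at q ∈ {1}.
Local minima of A (where A''>0): A(-1)=-19, A(2)=8. Local minima of B: B(1)=-2.
So the global minimum of L is A(-1) + B(1) + 1 = -19 − 2 + 1 = -20, attained at (-1, 1).

-20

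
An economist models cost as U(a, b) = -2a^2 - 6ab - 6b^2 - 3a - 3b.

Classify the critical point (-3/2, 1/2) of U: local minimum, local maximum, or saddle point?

local maximum

The Hessian of U is constant: H = [[-4, -6], [-6, -12]].
det(H) = (-4)·(-12) − (-6)² = 12.
det(H) > 0 and tr(H) = -16 < 0, so H is negative definite and the point is a local maximum.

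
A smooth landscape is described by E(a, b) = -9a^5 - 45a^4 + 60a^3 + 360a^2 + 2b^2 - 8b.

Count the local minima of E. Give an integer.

2

E separates as a function of a plus a function of b, so ∇E=0 decouples.
∂E/∂a = -45a(a - 2)(a + 2)(a + 4) = 0 at a ∈ {-4, -2, 0, 2}; ∂E/∂b = 4(b - 2) = 0 at b ∈ {2}.
The Hessian is diagonal: diag(E_aa, E_bb). Second derivatives: E_aa(-4)=2160, E_aa(-2)=-720, E_aa(0)=720, E_aa(2)=-2160; E_bb(2)=4.
Local minima occur where both diagonal entries positive: (-4, 2), (0, 2). Count: 2.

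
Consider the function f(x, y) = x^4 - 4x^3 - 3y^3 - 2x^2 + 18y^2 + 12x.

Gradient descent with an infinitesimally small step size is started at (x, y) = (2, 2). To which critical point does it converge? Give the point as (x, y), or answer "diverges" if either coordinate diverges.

f is separable, so gradient descent decouples: x follows -∂f/∂x, y follows -∂f/∂y.
∂f/∂x = 4(x - 3)(x - 1)(x + 1); at x=2 this is -12, so x increases.
∂f/∂y = -9y(y - 4); at y=2 this is 36, so y decreases.
x converges to its nearest critical value 3 (a local min of the x-part); y converges to 0. The iterate converges to (3, 0).

(3, 0)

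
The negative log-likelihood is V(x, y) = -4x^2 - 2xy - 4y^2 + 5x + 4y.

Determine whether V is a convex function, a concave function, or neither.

V is quadratic, so its Hessian is the constant matrix H = [[-8, -2], [-2, -8]].
det(H) = 60, tr(H) = -16.
det(H) > 0 and tr(H) < 0, so H is negative definite everywhere: concave.

concave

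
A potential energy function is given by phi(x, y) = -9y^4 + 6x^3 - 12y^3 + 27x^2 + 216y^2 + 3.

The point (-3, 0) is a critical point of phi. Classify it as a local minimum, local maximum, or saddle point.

saddle point

The mixed partial ∂²phi/∂x∂y is 0, so the Hessian at any point is diag(phi_xx, phi_yy) = diag(18(2x + 3), 36(-3y^2 - 2y + 12)).
At (-3, 0): H = diag(-54, 432).
The eigenvalues have opposite signs, so H is indefinite: a saddle point.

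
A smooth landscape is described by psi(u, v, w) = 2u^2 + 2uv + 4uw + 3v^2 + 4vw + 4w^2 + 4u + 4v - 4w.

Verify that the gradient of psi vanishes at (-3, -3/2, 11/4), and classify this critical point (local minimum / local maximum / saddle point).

∇psi = (4u + 2v + 4w + 4, 2u + 6v + 4w + 4, 4u + 4v + 8w - 4); substituting (-3, -3/2, 11/4) gives ∇psi = (0, 0, 0), so (-3, -3/2, 11/4) is indeed a critical point.
The Hessian is constant: H = [[4, 2, 4], [2, 6, 4], [4, 4, 8]].
Leading principal minors: Δ₁ = 4, Δ₂ = 20, Δ₃ = 64.
All leading minors are positive, so H is positive definite: a local minimum.

local minimum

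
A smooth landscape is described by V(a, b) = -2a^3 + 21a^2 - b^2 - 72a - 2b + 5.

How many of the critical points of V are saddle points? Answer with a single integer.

1

V separates as a function of a plus a function of b, so ∇V=0 decouples.
∂V/∂a = -6(a - 4)(a - 3) = 0 at a ∈ {3, 4}; ∂V/∂b = -2(b + 1) = 0 at b ∈ {-1}.
The Hessian is diagonal: diag(V_aa, V_bb). Second derivatives: V_aa(3)=6, V_aa(4)=-6; V_bb(-1)=-2.
Saddle points occur where the two diagonal entries have opposite signs: (3, -1). Count: 1.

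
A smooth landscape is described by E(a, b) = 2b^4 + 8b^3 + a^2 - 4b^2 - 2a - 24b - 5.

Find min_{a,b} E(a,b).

E(a,b) separates as P(a) + Q(b) − 5, so its minimum is min P + min Q − 5.
P'(a) = 2a - 2 vanishes at a ∈ {1}; Q'(b) = 8(b - 1)(b + 1)(b + 3) vanishes at b ∈ {-3, -1, 1}.
Local minima of P (where P''>0): P(1)=-1. Local minima of Q: Q(-3)=-18, Q(1)=-18.
So the global minimum of E is P(1) + Q(-3) − 5 = -1 − 18 − 5 = -24, attained at (1, -3).

-24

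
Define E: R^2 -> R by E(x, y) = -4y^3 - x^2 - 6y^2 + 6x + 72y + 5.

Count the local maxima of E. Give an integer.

1

E separates as a function of x plus a function of y, so ∇E=0 decouples.
∂E/∂x = -2(x - 3) = 0 at x ∈ {3}; ∂E/∂y = -12(y - 2)(y + 3) = 0 at y ∈ {-3, 2}.
The Hessian is diagonal: diag(E_xx, E_yy). Second derivatives: E_xx(3)=-2; E_yy(-3)=60, E_yy(2)=-60.
Local maxima occur where both diagonal entries negative: (3, 2). Count: 1.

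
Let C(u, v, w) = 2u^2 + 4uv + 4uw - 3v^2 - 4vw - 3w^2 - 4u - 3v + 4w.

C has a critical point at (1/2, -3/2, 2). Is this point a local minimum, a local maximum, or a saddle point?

saddle point

The Hessian is constant: H = [[4, 4, 4], [4, -6, -4], [4, -4, -6]].
Leading principal minors: Δ₁ = 4, Δ₂ = -40, Δ₃ = 144.
The minors fit neither the all-positive nor the alternating-sign pattern, so H is indefinite: a saddle point.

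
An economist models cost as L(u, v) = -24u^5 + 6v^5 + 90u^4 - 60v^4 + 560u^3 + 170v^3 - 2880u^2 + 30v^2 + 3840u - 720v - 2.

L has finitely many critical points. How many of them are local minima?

L separates as a function of u plus a function of v, so ∇L=0 decouples.
∂L/∂u = -120(u - 4)(u - 2)(u - 1)(u + 4) = 0 at u ∈ {-4, 1, 2, 4}; ∂L/∂v = 30(v - 4)(v - 3)(v - 2)(v + 1) = 0 at v ∈ {-1, 2, 3, 4}.
The Hessian is diagonal: diag(L_uu, L_vv). Second derivatives: L_uu(-4)=28800, L_uu(1)=-1800, L_uu(2)=1440, L_uu(4)=-5760; L_vv(-1)=-1800, L_vv(2)=180, L_vv(3)=-120, L_vv(4)=300.
Local minima occur where both diagonal entries positive: (-4, 2), (-4, 4), (2, 2), (2, 4). Count: 4.

4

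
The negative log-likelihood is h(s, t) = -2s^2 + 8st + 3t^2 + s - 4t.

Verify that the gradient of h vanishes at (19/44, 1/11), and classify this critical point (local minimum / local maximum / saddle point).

∇h = (-4s + 8t + 1, 8s + 6t - 4); substituting (19/44, 1/11) gives ∇h = (0, 0), so (19/44, 1/11) is indeed a critical point.
The Hessian of h is constant: H = [[-4, 8], [8, 6]].
det(H) = (-4)·6 − 8² = -88.
Since det(H) < 0, H is indefinite and the critical point is a saddle point.

saddle point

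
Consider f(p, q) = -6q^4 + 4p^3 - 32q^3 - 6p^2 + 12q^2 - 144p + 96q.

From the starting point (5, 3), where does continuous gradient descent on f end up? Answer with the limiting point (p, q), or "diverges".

f is separable, so gradient descent decouples: p follows -∂f/∂p, q follows -∂f/∂q.
∂f/∂p = 12(p - 4)(p + 3); at p=5 this is 96, so p decreases.
∂f/∂q = -24(q - 1)(q + 1)(q + 4); at q=3 this is -1344, so q increases.
The q-coordinate has no critical point in that direction and runs off to infinity.

diverges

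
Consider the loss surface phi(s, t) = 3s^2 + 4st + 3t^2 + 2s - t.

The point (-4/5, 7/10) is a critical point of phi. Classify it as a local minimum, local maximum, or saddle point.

The Hessian of phi is constant: H = [[6, 4], [4, 6]].
det(H) = 6·6 − 4² = 20.
det(H) > 0 and tr(H) = 12 > 0, so H is positive definite and the point is a local minimum.

local minimum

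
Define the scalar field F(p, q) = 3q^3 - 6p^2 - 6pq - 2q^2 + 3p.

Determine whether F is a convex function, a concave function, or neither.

The term 3q^3 is cubic, so the Hessian is not constant.
∂²F/∂q² = 18q - 4, which takes both signs as q varies (negative for sufficiently negative q). A diagonal entry of the Hessian changing sign means the Hessian is neither positive- nor negative-semidefinite on all of R^2.

neither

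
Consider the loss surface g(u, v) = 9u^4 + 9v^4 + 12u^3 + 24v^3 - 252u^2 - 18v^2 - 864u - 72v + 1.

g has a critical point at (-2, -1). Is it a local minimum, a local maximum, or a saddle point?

The mixed partial ∂²g/∂u∂v is 0, so the Hessian at any point is diag(g_uu, g_vv) = diag(36(3u^2 + 2u - 14), 36(3v^2 + 4v - 1)).
At (-2, -1): H = diag(-216, -72).
Both eigenvalues are negative, so H is negative definite: a local maximum.

local maximum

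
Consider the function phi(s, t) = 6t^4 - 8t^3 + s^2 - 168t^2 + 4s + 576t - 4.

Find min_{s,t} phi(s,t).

-2952

phi(s,t) separates as P(s) + Q(t) − 4, so its minimum is min P + min Q − 4.
P'(s) = 2s + 4 vanishes at s ∈ {-2}; Q'(t) = 24(t - 3)(t - 2)(t + 4) vanishes at t ∈ {-4, 2, 3}.
Local minima of P (where P''>0): P(-2)=-4. Local minima of Q: Q(-4)=-2944, Q(3)=486.
So the global minimum of phi is P(-2) + Q(-4) − 4 = -4 − 2944 − 4 = -2952, attained at (-2, -4).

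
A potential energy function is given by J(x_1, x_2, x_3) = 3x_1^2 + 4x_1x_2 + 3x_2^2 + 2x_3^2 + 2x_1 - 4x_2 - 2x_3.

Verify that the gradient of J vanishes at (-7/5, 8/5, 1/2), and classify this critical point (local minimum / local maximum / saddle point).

local minimum

∇J = (6x_1 + 4x_2 + 2, 4x_1 + 6x_2 - 4, 4x_3 - 2); substituting (-7/5, 8/5, 1/2) gives ∇J = (0, 0, 0), so (-7/5, 8/5, 1/2) is indeed a critical point.
The Hessian is constant: H = [[6, 4, 0], [4, 6, 0], [0, 0, 4]].
Leading principal minors: Δ₁ = 6, Δ₂ = 20, Δ₃ = 80.
All leading minors are positive, so H is positive definite: a local minimum.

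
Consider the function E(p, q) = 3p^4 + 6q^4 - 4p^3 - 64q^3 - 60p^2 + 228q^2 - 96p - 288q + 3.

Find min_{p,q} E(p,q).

E(p,q) separates as A(p) + B(q) + 3, so its minimum is min A + min B + 3.
A'(p) = 12(p - 4)(p + 1)(p + 2) vanishes at p ∈ {-2, -1, 4}; B'(q) = 24(q - 4)(q - 3)(q - 1) vanishes at q ∈ {1, 3, 4}.
Local minima of A (where A''>0): A(-2)=32, A(4)=-832. Local minima of B: B(1)=-118, B(4)=-64.
So the global minimum of E is A(4) + B(1) + 3 = -832 − 118 + 3 = -947, attained at (4, 1).

-947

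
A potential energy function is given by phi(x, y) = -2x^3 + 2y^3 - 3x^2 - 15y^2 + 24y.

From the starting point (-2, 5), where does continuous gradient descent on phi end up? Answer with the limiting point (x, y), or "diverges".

phi is separable, so gradient descent decouples: x follows -∂phi/∂x, y follows -∂phi/∂y.
∂phi/∂x = -6x(x + 1); at x=-2 this is -12, so x increases.
∂phi/∂y = 6(y - 4)(y - 1); at y=5 this is 24, so y decreases.
x converges to its nearest critical value -1 (a local min of the x-part); y converges to 4. The iterate converges to (-1, 4).

(-1, 4)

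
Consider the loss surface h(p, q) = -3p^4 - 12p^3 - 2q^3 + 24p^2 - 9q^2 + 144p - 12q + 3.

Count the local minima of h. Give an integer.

1

h separates as a function of p plus a function of q, so ∇h=0 decouples.
∂h/∂p = -12(p - 2)(p + 2)(p + 3) = 0 at p ∈ {-3, -2, 2}; ∂h/∂q = -6(q + 1)(q + 2) = 0 at q ∈ {-2, -1}.
The Hessian is diagonal: diag(h_pp, h_qq). Second derivatives: h_pp(-3)=-60, h_pp(-2)=48, h_pp(2)=-240; h_qq(-2)=6, h_qq(-1)=-6.
Local minima occur where both diagonal entries positive: (-2, -2). Count: 1.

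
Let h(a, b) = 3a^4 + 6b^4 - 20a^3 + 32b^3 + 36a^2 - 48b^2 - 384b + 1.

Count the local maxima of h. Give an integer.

h separates as a function of a plus a function of b, so ∇h=0 decouples.
∂h/∂a = 12a(a - 3)(a - 2) = 0 at a ∈ {0, 2, 3}; ∂h/∂b = 24(b - 2)(b + 2)(b + 4) = 0 at b ∈ {-4, -2, 2}.
The Hessian is diagonal: diag(h_aa, h_bb). Second derivatives: h_aa(0)=72, h_aa(2)=-24, h_aa(3)=36; h_bb(-4)=288, h_bb(-2)=-192, h_bb(2)=576.
Local maxima occur where both diagonal entries negative: (2, -2). Count: 1.

1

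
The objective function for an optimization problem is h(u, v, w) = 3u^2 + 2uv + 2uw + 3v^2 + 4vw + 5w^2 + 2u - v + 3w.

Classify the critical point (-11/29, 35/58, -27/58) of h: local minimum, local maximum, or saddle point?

The Hessian is constant: H = [[6, 2, 2], [2, 6, 4], [2, 4, 10]].
Leading principal minors: Δ₁ = 6, Δ₂ = 32, Δ₃ = 232.
All leading minors are positive, so H is positive definite: a local minimum.

local minimum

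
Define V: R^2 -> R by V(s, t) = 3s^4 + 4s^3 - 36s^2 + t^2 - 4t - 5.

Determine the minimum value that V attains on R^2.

-198

V(s,t) separates as P(s) + Q(t) − 5, so its minimum is min P + min Q − 5.
P'(s) = 12s(s - 2)(s + 3) vanishes at s ∈ {-3, 0, 2}; Q'(t) = 2(t - 2) vanishes at t ∈ {2}.
Local minima of P (where P''>0): P(-3)=-189, P(2)=-64. Local minima of Q: Q(2)=-4.
So the global minimum of V is P(-3) + Q(2) − 5 = -189 − 4 − 5 = -198, attained at (-3, 2).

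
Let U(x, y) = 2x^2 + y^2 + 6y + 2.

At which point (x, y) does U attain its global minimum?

(0, -3)

U(x,y) separates as P(x) + Q(y) + 2, so its minimum is min P + min Q + 2.
P'(x) = 4x vanishes at x ∈ {0}; Q'(y) = 2y + 6 vanishes at y ∈ {-3}.
Local minima of P (where P''>0): P(0)=0. Local minima of Q: Q(-3)=-9.
So the global minimum of U is P(0) + Q(-3) + 2 = 0 − 9 + 2 = -7, attained at (0, -3).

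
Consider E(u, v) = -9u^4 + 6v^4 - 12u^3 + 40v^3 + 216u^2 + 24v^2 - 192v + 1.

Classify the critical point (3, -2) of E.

The mixed partial ∂²E/∂u∂v is 0, so the Hessian at any point is diag(E_uu, E_vv) = diag(36(-3u^2 - 2u + 12), 24(3v^2 + 10v + 2)).
At (3, -2): H = diag(-756, -144).
Both eigenvalues are negative, so H is negative definite: a local maximum.

local maximum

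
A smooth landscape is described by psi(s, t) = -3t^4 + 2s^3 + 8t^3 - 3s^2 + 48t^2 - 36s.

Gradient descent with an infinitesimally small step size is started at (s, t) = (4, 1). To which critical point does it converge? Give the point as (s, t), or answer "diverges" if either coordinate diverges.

(3, 0)

psi is separable, so gradient descent decouples: s follows -∂psi/∂s, t follows -∂psi/∂t.
∂psi/∂s = 6(s - 3)(s + 2); at s=4 this is 36, so s decreases.
∂psi/∂t = -12t(t - 4)(t + 2); at t=1 this is 108, so t decreases.
s converges to its nearest critical value 3 (a local min of the s-part); t converges to 0. The iterate converges to (3, 0).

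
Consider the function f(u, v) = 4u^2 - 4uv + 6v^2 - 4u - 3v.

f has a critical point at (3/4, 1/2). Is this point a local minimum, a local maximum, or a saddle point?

The Hessian of f is constant: H = [[8, -4], [-4, 12]].
det(H) = 8·12 − (-4)² = 80.
det(H) > 0 and tr(H) = 20 > 0, so H is positive definite and the point is a local minimum.

local minimum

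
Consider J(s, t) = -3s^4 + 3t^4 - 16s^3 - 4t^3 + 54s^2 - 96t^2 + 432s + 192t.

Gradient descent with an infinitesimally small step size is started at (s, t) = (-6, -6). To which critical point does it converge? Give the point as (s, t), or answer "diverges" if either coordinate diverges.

diverges

J is separable, so gradient descent decouples: s follows -∂J/∂s, t follows -∂J/∂t.
∂J/∂s = -12(s - 3)(s + 3)(s + 4); at s=-6 this is 648, so s decreases.
∂J/∂t = 12(t - 4)(t - 1)(t + 4); at t=-6 this is -1680, so t increases.
The s-coordinate has no critical point in that direction and runs off to infinity.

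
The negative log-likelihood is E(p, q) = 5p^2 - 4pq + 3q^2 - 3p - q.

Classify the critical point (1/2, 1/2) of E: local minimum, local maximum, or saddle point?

The Hessian of E is constant: H = [[10, -4], [-4, 6]].
det(H) = 10·6 − (-4)² = 44.
det(H) > 0 and tr(H) = 16 > 0, so H is positive definite and the point is a local minimum.

local minimum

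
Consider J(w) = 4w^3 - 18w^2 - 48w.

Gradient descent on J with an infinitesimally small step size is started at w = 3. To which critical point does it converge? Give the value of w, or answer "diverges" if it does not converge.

4

J'(w) = 12(w - 4)(w + 1), so J'(3) = -48.
Gradient descent moves in the -J' direction, i.e. w is increasing.
The nearest critical point in that direction is w = 4, where J'' = 60 > 0 (a local minimum). The iterate converges there.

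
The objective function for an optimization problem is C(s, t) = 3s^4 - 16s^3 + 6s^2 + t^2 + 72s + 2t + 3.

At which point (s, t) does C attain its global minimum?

C(s,t) separates as P(s) + Q(t) + 3, so its minimum is min P + min Q + 3.
P'(s) = 12(s - 3)(s - 2)(s + 1) vanishes at s ∈ {-1, 2, 3}; Q'(t) = 2(t + 1) vanishes at t ∈ {-1}.
Local minima of P (where P''>0): P(-1)=-47, P(3)=81. Local minima of Q: Q(-1)=-1.
So the global minimum of C is P(-1) + Q(-1) + 3 = -47 − 1 + 3 = -45, attained at (-1, -1).

(-1, -1)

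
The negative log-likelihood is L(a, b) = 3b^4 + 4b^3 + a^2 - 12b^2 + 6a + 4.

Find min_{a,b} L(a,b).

L(a,b) separates as P(a) + Q(b) + 4, so its minimum is min P + min Q + 4.
P'(a) = 2a + 6 vanishes at a ∈ {-3}; Q'(b) = 12b(b - 1)(b + 2) vanishes at b ∈ {-2, 0, 1}.
Local minima of P (where P''>0): P(-3)=-9. Local minima of Q: Q(-2)=-32, Q(1)=-5.
So the global minimum of L is P(-3) + Q(-2) + 4 = -9 − 32 + 4 = -37, attained at (-3, -2).

-37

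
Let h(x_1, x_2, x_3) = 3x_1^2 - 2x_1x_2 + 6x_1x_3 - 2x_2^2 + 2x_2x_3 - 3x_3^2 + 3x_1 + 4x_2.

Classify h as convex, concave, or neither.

neither

h is quadratic, so its Hessian is the constant matrix H = [[6, -2, 6], [-2, -4, 2], [6, 2, -6]].
Leading principal minors: 6, -28, 240.
Neither pattern holds ⇒ H is indefinite ⇒ neither convex nor concave.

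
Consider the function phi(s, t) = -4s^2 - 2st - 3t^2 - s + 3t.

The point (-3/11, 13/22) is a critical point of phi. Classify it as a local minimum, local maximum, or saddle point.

local maximum

The Hessian of phi is constant: H = [[-8, -2], [-2, -6]].
det(H) = (-8)·(-6) − (-2)² = 44.
det(H) > 0 and tr(H) = -14 < 0, so H is negative definite and the point is a local maximum.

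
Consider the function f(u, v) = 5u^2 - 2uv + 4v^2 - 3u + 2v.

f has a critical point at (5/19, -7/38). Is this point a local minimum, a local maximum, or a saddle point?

local minimum

The Hessian of f is constant: H = [[10, -2], [-2, 8]].
det(H) = 10·8 − (-2)² = 76.
det(H) > 0 and tr(H) = 18 > 0, so H is positive definite and the point is a local minimum.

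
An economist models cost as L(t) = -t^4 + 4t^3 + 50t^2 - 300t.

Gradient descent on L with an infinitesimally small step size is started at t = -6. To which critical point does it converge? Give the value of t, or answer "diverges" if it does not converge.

diverges

L'(t) = -4(t - 5)(t - 3)(t + 5), so L'(-6) = 396.
Gradient descent moves in the -L' direction, i.e. t is decreasing.
There is no critical point below t=-6, and L' keeps the same sign, so the iterate runs off to −∞.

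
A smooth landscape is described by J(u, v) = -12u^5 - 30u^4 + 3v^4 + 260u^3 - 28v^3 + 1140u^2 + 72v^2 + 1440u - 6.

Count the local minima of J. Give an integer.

4

J separates as a function of u plus a function of v, so ∇J=0 decouples.
∂J/∂u = -60(u - 4)(u + 1)(u + 2)(u + 3) = 0 at u ∈ {-3, -2, -1, 4}; ∂J/∂v = 12v(v - 4)(v - 3) = 0 at v ∈ {0, 3, 4}.
The Hessian is diagonal: diag(J_uu, J_vv). Second derivatives: J_uu(-3)=840, J_uu(-2)=-360, J_uu(-1)=600, J_uu(4)=-12600; J_vv(0)=144, J_vv(3)=-36, J_vv(4)=48.
Local minima occur where both diagonal entries positive: (-3, 0), (-3, 4), (-1, 0), (-1, 4). Count: 4.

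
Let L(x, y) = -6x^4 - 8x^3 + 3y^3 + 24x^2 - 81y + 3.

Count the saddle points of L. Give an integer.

3

L separates as a function of x plus a function of y, so ∇L=0 decouples.
∂L/∂x = -24x(x - 1)(x + 2) = 0 at x ∈ {-2, 0, 1}; ∂L/∂y = 9(y - 3)(y + 3) = 0 at y ∈ {-3, 3}.
The Hessian is diagonal: diag(L_xx, L_yy). Second derivatives: L_xx(-2)=-144, L_xx(0)=48, L_xx(1)=-72; L_yy(-3)=-54, L_yy(3)=54.
Saddle points occur where the two diagonal entries have opposite signs: (-2, 3), (0, -3), (1, 3). Count: 3.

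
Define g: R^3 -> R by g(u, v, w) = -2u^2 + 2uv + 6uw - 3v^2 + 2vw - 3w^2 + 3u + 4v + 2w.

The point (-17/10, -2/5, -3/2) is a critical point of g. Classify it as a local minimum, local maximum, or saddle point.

The Hessian is constant: H = [[-4, 2, 6], [2, -6, 2], [6, 2, -6]].
Leading principal minors: Δ₁ = -4, Δ₂ = 20, Δ₃ = 160.
The minors fit neither the all-positive nor the alternating-sign pattern, so H is indefinite: a saddle point.

saddle point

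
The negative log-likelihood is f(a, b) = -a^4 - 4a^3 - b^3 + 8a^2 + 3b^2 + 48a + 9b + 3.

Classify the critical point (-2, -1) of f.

The mixed partial ∂²f/∂a∂b is 0, so the Hessian at any point is diag(f_aa, f_bb) = diag(4(-3a^2 - 6a + 4), 6(-b + 1)).
At (-2, -1): H = diag(16, 12).
Both eigenvalues are positive, so H is positive definite: a local minimum.

local minimum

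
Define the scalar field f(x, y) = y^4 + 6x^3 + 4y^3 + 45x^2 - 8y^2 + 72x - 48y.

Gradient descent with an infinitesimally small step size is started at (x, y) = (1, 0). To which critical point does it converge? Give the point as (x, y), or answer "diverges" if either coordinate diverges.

(-1, 2)

f is separable, so gradient descent decouples: x follows -∂f/∂x, y follows -∂f/∂y.
∂f/∂x = 18(x + 1)(x + 4); at x=1 this is 180, so x decreases.
∂f/∂y = 4(y - 2)(y + 2)(y + 3); at y=0 this is -48, so y increases.
x converges to its nearest critical value -1 (a local min of the x-part); y converges to 2. The iterate converges to (-1, 2).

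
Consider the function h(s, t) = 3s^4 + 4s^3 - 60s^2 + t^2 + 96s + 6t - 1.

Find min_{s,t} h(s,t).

h(s,t) separates as P(s) + Q(t) − 1, so its minimum is min P + min Q − 1.
P'(s) = 12(s - 2)(s - 1)(s + 4) vanishes at s ∈ {-4, 1, 2}; Q'(t) = 2(t + 3) vanishes at t ∈ {-3}.
Local minima of P (where P''>0): P(-4)=-832, P(2)=32. Local minima of Q: Q(-3)=-9.
So the global minimum of h is P(-4) + Q(-3) − 1 = -832 − 9 − 1 = -842, attained at (-4, -3).

-842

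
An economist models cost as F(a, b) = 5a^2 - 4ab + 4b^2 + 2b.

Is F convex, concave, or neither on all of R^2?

F is quadratic, so its Hessian is the constant matrix H = [[10, -4], [-4, 8]].
det(H) = 64, tr(H) = 18.
det(H) > 0 and tr(H) > 0, so H is positive definite everywhere: convex.

convex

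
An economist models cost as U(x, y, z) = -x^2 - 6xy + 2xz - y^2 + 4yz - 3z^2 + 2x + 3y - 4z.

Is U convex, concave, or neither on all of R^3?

neither

U is quadratic, so its Hessian is the constant matrix H = [[-2, -6, 2], [-6, -2, 4], [2, 4, -6]].
Leading principal minors: -2, -32, 136.
Neither pattern holds ⇒ H is indefinite ⇒ neither convex nor concave.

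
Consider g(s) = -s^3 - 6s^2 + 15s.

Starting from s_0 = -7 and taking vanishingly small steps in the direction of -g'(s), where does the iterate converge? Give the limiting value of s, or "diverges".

-5

g'(s) = -3(s - 1)(s + 5), so g'(-7) = -48.
Gradient descent moves in the -g' direction, i.e. s is increasing.
The nearest critical point in that direction is s = -5, where g'' = 18 > 0 (a local minimum). The iterate converges there.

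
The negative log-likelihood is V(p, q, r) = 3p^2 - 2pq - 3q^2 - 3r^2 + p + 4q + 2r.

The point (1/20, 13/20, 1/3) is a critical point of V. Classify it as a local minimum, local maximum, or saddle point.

saddle point

The Hessian is constant: H = [[6, -2, 0], [-2, -6, 0], [0, 0, -6]].
Leading principal minors: Δ₁ = 6, Δ₂ = -40, Δ₃ = 240.
The minors fit neither the all-positive nor the alternating-sign pattern, so H is indefinite: a saddle point.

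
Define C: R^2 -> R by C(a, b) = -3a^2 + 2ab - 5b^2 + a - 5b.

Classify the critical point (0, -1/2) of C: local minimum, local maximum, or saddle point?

The Hessian of C is constant: H = [[-6, 2], [2, -10]].
det(H) = (-6)·(-10) − 2² = 56.
det(H) > 0 and tr(H) = -16 < 0, so H is negative definite and the point is a local maximum.

local maximum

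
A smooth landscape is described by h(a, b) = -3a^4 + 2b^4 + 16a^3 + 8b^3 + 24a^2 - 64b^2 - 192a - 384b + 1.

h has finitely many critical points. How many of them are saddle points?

5

h separates as a function of a plus a function of b, so ∇h=0 decouples.
∂h/∂a = -12(a - 4)(a - 2)(a + 2) = 0 at a ∈ {-2, 2, 4}; ∂h/∂b = 8(b - 4)(b + 3)(b + 4) = 0 at b ∈ {-4, -3, 4}.
The Hessian is diagonal: diag(h_aa, h_bb). Second derivatives: h_aa(-2)=-288, h_aa(2)=96, h_aa(4)=-144; h_bb(-4)=64, h_bb(-3)=-56, h_bb(4)=448.
Saddle points occur where the two diagonal entries have opposite signs: (-2, -4), (-2, 4), (2, -3), (4, -4), (4, 4). Count: 5.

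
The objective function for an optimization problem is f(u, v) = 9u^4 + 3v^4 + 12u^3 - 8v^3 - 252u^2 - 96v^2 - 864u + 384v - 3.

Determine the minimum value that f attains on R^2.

f(u,v) separates as P(u) + Q(v) − 3, so its minimum is min P + min Q − 3.
P'(u) = 36(u - 4)(u + 2)(u + 3) vanishes at u ∈ {-3, -2, 4}; Q'(v) = 12(v - 4)(v - 2)(v + 4) vanishes at v ∈ {-4, 2, 4}.
Local minima of P (where P''>0): P(-3)=729, P(4)=-4416. Local minima of Q: Q(-4)=-1792, Q(4)=256.
So the global minimum of f is P(4) + Q(-4) − 3 = -4416 − 1792 − 3 = -6211, attained at (4, -4).

-6211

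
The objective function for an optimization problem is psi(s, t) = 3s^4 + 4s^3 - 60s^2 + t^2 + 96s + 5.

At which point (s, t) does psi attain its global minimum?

psi(s,t) separates as P(s) + Q(t) + 5, so its minimum is min P + min Q + 5.
P'(s) = 12(s - 2)(s - 1)(s + 4) vanishes at s ∈ {-4, 1, 2}; Q'(t) = 2t vanishes at t ∈ {0}.
Local minima of P (where P''>0): P(-4)=-832, P(2)=32. Local minima of Q: Q(0)=0.
So the global minimum of psi is P(-4) + Q(0) + 5 = -832 + 0 + 5 = -827, attained at (-4, 0).

(-4, 0)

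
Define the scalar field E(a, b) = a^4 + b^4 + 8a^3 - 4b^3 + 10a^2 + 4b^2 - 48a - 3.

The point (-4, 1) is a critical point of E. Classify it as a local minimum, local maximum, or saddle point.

The mixed partial ∂²E/∂a∂b is 0, so the Hessian at any point is diag(E_aa, E_bb) = diag(4(3a^2 + 12a + 5), 4(3b^2 - 6b + 2)).
At (-4, 1): H = diag(20, -4).
The eigenvalues have opposite signs, so H is indefinite: a saddle point.

saddle point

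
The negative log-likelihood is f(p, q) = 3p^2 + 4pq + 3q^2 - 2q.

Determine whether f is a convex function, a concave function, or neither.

convex

f is quadratic, so its Hessian is the constant matrix H = [[6, 4], [4, 6]].
det(H) = 20, tr(H) = 12.
det(H) > 0 and tr(H) > 0, so H is positive definite everywhere: convex.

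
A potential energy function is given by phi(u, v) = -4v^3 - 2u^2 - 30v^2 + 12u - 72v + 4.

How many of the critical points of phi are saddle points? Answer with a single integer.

phi separates as a function of u plus a function of v, so ∇phi=0 decouples.
∂phi/∂u = -4(u - 3) = 0 at u ∈ {3}; ∂phi/∂v = -12(v + 2)(v + 3) = 0 at v ∈ {-3, -2}.
The Hessian is diagonal: diag(phi_uu, phi_vv). Second derivatives: phi_uu(3)=-4; phi_vv(-3)=12, phi_vv(-2)=-12.
Saddle points occur where the two diagonal entries have opposite signs: (3, -3). Count: 1.

1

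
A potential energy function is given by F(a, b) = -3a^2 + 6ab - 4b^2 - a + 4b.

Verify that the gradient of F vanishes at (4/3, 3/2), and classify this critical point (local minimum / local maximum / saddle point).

local maximum

∇F = (-6a + 6b - 1, 6a - 8b + 4); substituting (4/3, 3/2) gives ∇F = (0, 0), so (4/3, 3/2) is indeed a critical point.
The Hessian of F is constant: H = [[-6, 6], [6, -8]].
det(H) = (-6)·(-8) − 6² = 12.
det(H) > 0 and tr(H) = -14 < 0, so H is negative definite and the point is a local maximum.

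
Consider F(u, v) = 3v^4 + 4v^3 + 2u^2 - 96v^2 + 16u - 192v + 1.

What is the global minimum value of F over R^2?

-1311

F(u,v) separates as P(u) + Q(v) + 1, so its minimum is min P + min Q + 1.
P'(u) = 4u + 16 vanishes at u ∈ {-4}; Q'(v) = 12(v - 4)(v + 1)(v + 4) vanishes at v ∈ {-4, -1, 4}.
Local minima of P (where P''>0): P(-4)=-32. Local minima of Q: Q(-4)=-256, Q(4)=-1280.
So the global minimum of F is P(-4) + Q(4) + 1 = -32 − 1280 + 1 = -1311, attained at (-4, 4).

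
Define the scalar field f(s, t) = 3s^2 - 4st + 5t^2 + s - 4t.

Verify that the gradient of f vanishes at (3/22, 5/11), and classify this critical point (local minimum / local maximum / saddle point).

local minimum

∇f = (6s - 4t + 1, -4s + 10t - 4); substituting (3/22, 5/11) gives ∇f = (0, 0), so (3/22, 5/11) is indeed a critical point.
The Hessian of f is constant: H = [[6, -4], [-4, 10]].
det(H) = 6·10 − (-4)² = 44.
det(H) > 0 and tr(H) = 16 > 0, so H is positive definite and the point is a local minimum.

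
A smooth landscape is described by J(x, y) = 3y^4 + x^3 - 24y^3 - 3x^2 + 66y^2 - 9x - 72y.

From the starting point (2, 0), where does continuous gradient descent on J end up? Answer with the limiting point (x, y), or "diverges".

J is separable, so gradient descent decouples: x follows -∂J/∂x, y follows -∂J/∂y.
∂J/∂x = 3(x - 3)(x + 1); at x=2 this is -9, so x increases.
∂J/∂y = 12(y - 3)(y - 2)(y - 1); at y=0 this is -72, so y increases.
x converges to its nearest critical value 3 (a local min of the x-part); y converges to 1. The iterate converges to (3, 1).

(3, 1)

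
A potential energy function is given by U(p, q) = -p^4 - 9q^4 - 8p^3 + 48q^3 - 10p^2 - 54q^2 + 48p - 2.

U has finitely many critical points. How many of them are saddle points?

4

U separates as a function of p plus a function of q, so ∇U=0 decouples.
∂U/∂p = -4(p - 1)(p + 3)(p + 4) = 0 at p ∈ {-4, -3, 1}; ∂U/∂q = -36q(q - 3)(q - 1) = 0 at q ∈ {0, 1, 3}.
The Hessian is diagonal: diag(U_pp, U_qq). Second derivatives: U_pp(-4)=-20, U_pp(-3)=16, U_pp(1)=-80; U_qq(0)=-108, U_qq(1)=72, U_qq(3)=-216.
Saddle points occur where the two diagonal entries have opposite signs: (-4, 1), (-3, 0), (-3, 3), (1, 1). Count: 4.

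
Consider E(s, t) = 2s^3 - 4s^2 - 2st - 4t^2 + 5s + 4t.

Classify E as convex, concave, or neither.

The term 2s^3 is cubic, so the Hessian is not constant.
∂²E/∂s² = 12s - 8, which takes both signs as s varies (negative for sufficiently negative s). A diagonal entry of the Hessian changing sign means the Hessian is neither positive- nor negative-semidefinite on all of R^2.

neither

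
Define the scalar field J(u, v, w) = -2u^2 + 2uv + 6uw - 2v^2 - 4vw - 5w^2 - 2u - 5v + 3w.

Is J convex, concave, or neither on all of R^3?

concave

J is quadratic, so its Hessian is the constant matrix H = [[-4, 2, 6], [2, -4, -4], [6, -4, -10]].
Leading principal minors: -4, 12, -8.
Signs alternate −, +, − ⇒ H ≺ 0 ⇒ concave.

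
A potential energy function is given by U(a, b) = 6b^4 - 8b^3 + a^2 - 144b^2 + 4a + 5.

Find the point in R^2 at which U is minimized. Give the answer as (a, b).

(-2, 4)

U(a,b) separates as P(a) + Q(b) + 5, so its minimum is min P + min Q + 5.
P'(a) = 2a + 4 vanishes at a ∈ {-2}; Q'(b) = 24b(b - 4)(b + 3) vanishes at b ∈ {-3, 0, 4}.
Local minima of P (where P''>0): P(-2)=-4. Local minima of Q: Q(-3)=-594, Q(4)=-1280.
So the global minimum of U is P(-2) + Q(4) + 5 = -4 − 1280 + 5 = -1279, attained at (-2, 4).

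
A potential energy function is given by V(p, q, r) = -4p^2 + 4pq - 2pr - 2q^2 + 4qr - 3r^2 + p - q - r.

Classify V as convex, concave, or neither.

concave

V is quadratic, so its Hessian is the constant matrix H = [[-8, 4, -2], [4, -4, 4], [-2, 4, -6]].
Leading principal minors: -8, 16, -16.
Signs alternate −, +, − ⇒ H ≺ 0 ⇒ concave.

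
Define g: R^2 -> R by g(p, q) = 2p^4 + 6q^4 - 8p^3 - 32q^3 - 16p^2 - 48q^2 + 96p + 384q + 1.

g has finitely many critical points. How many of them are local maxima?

1

g separates as a function of p plus a function of q, so ∇g=0 decouples.
∂g/∂p = 8(p - 3)(p - 2)(p + 2) = 0 at p ∈ {-2, 2, 3}; ∂g/∂q = 24(q - 4)(q - 2)(q + 2) = 0 at q ∈ {-2, 2, 4}.
The Hessian is diagonal: diag(g_pp, g_qq). Second derivatives: g_pp(-2)=160, g_pp(2)=-32, g_pp(3)=40; g_qq(-2)=576, g_qq(2)=-192, g_qq(4)=288.
Local maxima occur where both diagonal entries negative: (2, 2). Count: 1.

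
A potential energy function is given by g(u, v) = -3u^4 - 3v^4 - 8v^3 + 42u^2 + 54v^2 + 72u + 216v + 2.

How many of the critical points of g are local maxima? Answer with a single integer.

4

g separates as a function of u plus a function of v, so ∇g=0 decouples.
∂g/∂u = -12(u - 3)(u + 1)(u + 2) = 0 at u ∈ {-2, -1, 3}; ∂g/∂v = -12(v - 3)(v + 2)(v + 3) = 0 at v ∈ {-3, -2, 3}.
The Hessian is diagonal: diag(g_uu, g_vv). Second derivatives: g_uu(-2)=-60, g_uu(-1)=48, g_uu(3)=-240; g_vv(-3)=-72, g_vv(-2)=60, g_vv(3)=-360.
Local maxima occur where both diagonal entries negative: (-2, -3), (-2, 3), (3, -3), (3, 3). Count: 4.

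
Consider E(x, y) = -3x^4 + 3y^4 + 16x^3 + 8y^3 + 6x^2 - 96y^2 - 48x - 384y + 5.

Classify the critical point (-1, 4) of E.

The mixed partial ∂²E/∂x∂y is 0, so the Hessian at any point is diag(E_xx, E_yy) = diag(12(-3x^2 + 8x + 1), 12(3y^2 + 4y - 16)).
At (-1, 4): H = diag(-120, 576).
The eigenvalues have opposite signs, so H is indefinite: a saddle point.

saddle point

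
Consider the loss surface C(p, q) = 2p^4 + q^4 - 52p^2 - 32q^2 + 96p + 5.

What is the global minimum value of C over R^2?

C(p,q) separates as A(p) + B(q) + 5, so its minimum is min A + min B + 5.
A'(p) = 8(p - 3)(p - 1)(p + 4) vanishes at p ∈ {-4, 1, 3}; B'(q) = 4q(q - 4)(q + 4) vanishes at q ∈ {-4, 0, 4}.
Local minima of A (where A''>0): A(-4)=-704, A(3)=-18. Local minima of B: B(-4)=-256, B(4)=-256.
So the global minimum of C is A(-4) + B(-4) + 5 = -704 − 256 + 5 = -955, attained at (-4, -4).

-955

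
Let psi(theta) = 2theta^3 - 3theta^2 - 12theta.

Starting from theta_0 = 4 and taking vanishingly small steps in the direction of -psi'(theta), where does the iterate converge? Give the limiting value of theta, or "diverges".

2

psi'(theta) = 6(theta - 2)(theta + 1), so psi'(4) = 60.
Gradient descent moves in the -psi' direction, i.e. theta is decreasing.
The nearest critical point in that direction is theta = 2, where psi'' = 18 > 0 (a local minimum). The iterate converges there.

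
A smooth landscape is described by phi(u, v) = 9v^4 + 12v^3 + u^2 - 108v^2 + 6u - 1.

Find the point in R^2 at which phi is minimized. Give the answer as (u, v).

(-3, -3)

phi(u,v) separates as P(u) + Q(v) − 1, so its minimum is min P + min Q − 1.
P'(u) = 2u + 6 vanishes at u ∈ {-3}; Q'(v) = 36v(v - 2)(v + 3) vanishes at v ∈ {-3, 0, 2}.
Local minima of P (where P''>0): P(-3)=-9. Local minima of Q: Q(-3)=-567, Q(2)=-192.
So the global minimum of phi is P(-3) + Q(-3) − 1 = -9 − 567 − 1 = -577, attained at (-3, -3).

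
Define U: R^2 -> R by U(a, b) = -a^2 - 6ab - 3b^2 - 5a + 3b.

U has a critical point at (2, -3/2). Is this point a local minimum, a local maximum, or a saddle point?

The Hessian of U is constant: H = [[-2, -6], [-6, -6]].
det(H) = (-2)·(-6) − (-6)² = -24.
Since det(H) < 0, H is indefinite and the critical point is a saddle point.

saddle point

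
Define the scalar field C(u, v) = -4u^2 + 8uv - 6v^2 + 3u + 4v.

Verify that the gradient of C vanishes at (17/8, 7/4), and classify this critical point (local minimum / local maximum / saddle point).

local maximum

∇C = (-8u + 8v + 3, 8u - 12v + 4); substituting (17/8, 7/4) gives ∇C = (0, 0), so (17/8, 7/4) is indeed a critical point.
The Hessian of C is constant: H = [[-8, 8], [8, -12]].
det(H) = (-8)·(-12) − 8² = 32.
det(H) > 0 and tr(H) = -20 < 0, so H is negative definite and the point is a local maximum.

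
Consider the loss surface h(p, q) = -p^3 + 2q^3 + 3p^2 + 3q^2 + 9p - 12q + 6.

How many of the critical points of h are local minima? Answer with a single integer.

h separates as a function of p plus a function of q, so ∇h=0 decouples.
∂h/∂p = -3(p - 3)(p + 1) = 0 at p ∈ {-1, 3}; ∂h/∂q = 6(q - 1)(q + 2) = 0 at q ∈ {-2, 1}.
The Hessian is diagonal: diag(h_pp, h_qq). Second derivatives: h_pp(-1)=12, h_pp(3)=-12; h_qq(-2)=-18, h_qq(1)=18.
Local minima occur where both diagonal entries positive: (-1, 1). Count: 1.

1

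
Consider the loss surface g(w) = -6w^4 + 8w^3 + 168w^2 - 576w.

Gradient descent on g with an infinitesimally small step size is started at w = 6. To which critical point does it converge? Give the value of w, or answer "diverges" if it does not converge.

diverges

g'(w) = -24(w - 3)(w - 2)(w + 4), so g'(6) = -2880.
Gradient descent moves in the -g' direction, i.e. w is increasing.
There is no critical point above w=6, and g' keeps the same sign, so the iterate runs off to +∞.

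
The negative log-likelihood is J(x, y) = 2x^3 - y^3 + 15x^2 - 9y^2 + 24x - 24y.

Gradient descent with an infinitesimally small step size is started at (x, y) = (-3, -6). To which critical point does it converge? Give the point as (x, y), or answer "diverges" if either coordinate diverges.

J is separable, so gradient descent decouples: x follows -∂J/∂x, y follows -∂J/∂y.
∂J/∂x = 6(x + 1)(x + 4); at x=-3 this is -12, so x increases.
∂J/∂y = -3(y + 2)(y + 4); at y=-6 this is -24, so y increases.
x converges to its nearest critical value -1 (a local min of the x-part); y converges to -4. The iterate converges to (-1, -4).

(-1, -4)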